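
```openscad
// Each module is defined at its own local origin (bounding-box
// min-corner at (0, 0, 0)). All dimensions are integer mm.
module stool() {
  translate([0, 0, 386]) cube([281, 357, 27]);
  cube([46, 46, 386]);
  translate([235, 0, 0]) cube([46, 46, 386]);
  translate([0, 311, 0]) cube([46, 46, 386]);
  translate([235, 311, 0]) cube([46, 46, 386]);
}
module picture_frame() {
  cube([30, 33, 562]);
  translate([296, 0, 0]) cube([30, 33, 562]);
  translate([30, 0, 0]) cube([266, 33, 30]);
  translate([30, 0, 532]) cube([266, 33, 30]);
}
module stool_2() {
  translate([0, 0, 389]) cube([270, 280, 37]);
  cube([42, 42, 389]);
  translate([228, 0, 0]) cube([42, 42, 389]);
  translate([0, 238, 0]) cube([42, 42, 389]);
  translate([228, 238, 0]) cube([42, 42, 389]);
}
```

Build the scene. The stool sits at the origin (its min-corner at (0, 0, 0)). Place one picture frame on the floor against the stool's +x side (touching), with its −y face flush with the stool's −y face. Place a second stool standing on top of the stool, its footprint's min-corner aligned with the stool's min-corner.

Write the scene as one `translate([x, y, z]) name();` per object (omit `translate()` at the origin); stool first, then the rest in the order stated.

stool();
translate([281, 0, 0]) picture_frame();
translate([0, 0, 413]) stool_2();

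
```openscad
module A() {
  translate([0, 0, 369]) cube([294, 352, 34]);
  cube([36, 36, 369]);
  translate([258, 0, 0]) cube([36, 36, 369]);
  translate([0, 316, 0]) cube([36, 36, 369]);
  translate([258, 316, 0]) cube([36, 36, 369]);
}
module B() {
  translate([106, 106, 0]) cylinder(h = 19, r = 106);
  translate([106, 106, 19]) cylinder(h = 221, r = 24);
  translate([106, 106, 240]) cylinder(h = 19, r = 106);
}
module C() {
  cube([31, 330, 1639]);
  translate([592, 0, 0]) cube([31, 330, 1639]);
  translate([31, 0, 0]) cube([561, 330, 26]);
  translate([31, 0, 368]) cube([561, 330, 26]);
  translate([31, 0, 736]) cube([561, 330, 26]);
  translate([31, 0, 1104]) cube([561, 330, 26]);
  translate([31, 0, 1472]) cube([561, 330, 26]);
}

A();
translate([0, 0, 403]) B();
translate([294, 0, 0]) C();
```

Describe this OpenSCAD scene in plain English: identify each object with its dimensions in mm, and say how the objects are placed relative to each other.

A is a simple wooden stool: a rectangular seat 294 mm (x) by 352 mm (y), 34 mm thick, top face at z = 403 mm, on four square legs, each 36×36 mm in cross-section. The legs rest on z = 0, each flush with a corner of the seat.

B is a spool: two coaxial disc flanges of radius 106 mm and thickness 19 mm, joined by a core cylinder of radius 24 mm and height 221 mm. The lower flange rests on z = 0 and the three cylinders share a vertical axis.

C is an open bookshelf. Two side panels, each 31 mm thick, 330 mm deep and 1639 mm tall, stand 623 mm apart (outside-to-outside). Between them sit 5 shelves, each 26 mm thick and 330 mm deep, spanning the full gap between the sides. The bottom shelf rests on the floor (its underside at z = 0) and the clear gap between one shelf's top and the next shelf's underside is 342 mm.

The spool is on top of the stool. The bookshelf is against the stool's +x side, with their −y faces flush.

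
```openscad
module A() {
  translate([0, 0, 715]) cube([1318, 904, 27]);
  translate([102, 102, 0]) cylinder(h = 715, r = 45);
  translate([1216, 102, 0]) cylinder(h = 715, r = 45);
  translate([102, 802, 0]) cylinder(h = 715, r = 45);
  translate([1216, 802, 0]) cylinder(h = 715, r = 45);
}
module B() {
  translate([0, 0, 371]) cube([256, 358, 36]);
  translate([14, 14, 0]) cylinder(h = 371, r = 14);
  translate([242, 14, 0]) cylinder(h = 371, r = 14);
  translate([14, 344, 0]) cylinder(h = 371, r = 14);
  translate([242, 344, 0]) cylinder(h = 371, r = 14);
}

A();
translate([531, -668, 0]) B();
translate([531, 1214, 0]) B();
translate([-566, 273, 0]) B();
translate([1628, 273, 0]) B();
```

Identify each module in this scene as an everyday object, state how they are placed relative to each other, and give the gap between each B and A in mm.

A is a table. B is a stool. Four stools sit around the table at the −y, +y, −x, +x sides. The gap between each stool and the table is 310 mm.

Each stool's nearest face is 310 mm from the table's bounding box.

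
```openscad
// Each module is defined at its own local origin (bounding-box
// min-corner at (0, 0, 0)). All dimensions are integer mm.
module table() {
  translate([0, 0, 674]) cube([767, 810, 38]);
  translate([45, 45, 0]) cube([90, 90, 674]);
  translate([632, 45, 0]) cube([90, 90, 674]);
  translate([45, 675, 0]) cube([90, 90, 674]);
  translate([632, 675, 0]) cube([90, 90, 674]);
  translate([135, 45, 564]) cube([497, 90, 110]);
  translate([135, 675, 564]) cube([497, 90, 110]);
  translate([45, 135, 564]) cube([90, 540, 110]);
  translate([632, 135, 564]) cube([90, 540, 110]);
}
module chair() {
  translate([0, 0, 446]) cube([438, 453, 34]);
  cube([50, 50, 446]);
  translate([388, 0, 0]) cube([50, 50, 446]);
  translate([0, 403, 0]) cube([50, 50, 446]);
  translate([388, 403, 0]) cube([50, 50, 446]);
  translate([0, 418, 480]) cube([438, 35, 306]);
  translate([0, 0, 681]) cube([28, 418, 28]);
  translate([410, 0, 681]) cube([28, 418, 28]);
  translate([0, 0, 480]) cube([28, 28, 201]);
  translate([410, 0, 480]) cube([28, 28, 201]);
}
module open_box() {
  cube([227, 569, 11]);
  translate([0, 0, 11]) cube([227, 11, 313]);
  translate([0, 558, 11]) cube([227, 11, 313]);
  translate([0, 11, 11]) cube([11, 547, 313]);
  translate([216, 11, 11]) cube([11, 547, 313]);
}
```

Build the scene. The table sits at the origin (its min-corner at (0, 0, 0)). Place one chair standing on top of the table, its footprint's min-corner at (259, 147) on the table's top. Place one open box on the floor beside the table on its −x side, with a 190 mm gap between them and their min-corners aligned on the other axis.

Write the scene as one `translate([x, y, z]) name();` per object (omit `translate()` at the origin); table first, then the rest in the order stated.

table();
translate([259, 147, 712]) chair();
translate([-417, 0, 0]) open_box();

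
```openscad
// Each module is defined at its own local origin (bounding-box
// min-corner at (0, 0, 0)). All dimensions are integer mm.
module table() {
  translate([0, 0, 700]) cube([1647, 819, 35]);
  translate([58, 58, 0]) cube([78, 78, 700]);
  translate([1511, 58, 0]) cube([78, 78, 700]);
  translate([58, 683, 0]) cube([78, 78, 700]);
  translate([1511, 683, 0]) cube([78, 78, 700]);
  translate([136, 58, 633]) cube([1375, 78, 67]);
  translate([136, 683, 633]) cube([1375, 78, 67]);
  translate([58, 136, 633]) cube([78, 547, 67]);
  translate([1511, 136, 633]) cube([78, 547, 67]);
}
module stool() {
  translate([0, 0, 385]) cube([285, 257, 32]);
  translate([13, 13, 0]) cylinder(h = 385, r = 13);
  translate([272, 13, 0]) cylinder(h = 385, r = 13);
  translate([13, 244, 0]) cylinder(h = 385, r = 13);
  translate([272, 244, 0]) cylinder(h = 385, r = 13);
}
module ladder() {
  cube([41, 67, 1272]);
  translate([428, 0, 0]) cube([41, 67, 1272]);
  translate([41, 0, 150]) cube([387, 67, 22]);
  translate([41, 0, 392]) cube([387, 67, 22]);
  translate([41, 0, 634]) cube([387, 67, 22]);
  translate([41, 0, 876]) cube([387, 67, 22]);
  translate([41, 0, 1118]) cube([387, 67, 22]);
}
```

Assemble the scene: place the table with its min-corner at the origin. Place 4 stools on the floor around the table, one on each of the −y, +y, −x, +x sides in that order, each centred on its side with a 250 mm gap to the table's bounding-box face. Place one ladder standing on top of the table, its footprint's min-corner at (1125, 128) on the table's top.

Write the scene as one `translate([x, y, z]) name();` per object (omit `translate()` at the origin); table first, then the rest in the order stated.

table();
translate([681, -507, 0]) stool();
translate([681, 1069, 0]) stool();
translate([-535, 281, 0]) stool();
translate([1897, 281, 0]) stool();
translate([1125, 128, 735]) ladder();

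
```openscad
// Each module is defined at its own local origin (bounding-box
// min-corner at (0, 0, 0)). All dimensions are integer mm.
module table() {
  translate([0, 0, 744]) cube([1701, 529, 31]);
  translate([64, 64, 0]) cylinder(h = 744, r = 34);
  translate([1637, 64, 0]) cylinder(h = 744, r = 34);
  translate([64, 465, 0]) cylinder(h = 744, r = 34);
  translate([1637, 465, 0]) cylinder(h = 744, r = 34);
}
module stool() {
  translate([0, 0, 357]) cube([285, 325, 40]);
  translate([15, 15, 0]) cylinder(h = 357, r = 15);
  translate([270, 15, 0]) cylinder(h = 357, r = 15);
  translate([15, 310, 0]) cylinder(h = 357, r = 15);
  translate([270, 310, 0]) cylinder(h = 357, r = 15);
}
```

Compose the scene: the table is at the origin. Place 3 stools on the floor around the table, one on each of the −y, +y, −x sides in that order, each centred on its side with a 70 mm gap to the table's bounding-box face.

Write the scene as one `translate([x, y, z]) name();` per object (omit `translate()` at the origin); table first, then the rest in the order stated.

table();
translate([708, -395, 0]) stool();
translate([708, 599, 0]) stool();
translate([-355, 102, 0]) stool();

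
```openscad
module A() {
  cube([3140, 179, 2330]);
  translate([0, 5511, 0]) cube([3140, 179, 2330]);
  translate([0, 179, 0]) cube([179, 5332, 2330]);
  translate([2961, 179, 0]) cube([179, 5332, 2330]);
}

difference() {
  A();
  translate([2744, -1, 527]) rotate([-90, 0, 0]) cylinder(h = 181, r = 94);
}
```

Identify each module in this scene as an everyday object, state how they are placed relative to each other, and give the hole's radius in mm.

The subtracted cylinder has r = 94 mm.

A is a house frame. The house frame has a circular hole through its front wall. The hole's radius is 94 mm.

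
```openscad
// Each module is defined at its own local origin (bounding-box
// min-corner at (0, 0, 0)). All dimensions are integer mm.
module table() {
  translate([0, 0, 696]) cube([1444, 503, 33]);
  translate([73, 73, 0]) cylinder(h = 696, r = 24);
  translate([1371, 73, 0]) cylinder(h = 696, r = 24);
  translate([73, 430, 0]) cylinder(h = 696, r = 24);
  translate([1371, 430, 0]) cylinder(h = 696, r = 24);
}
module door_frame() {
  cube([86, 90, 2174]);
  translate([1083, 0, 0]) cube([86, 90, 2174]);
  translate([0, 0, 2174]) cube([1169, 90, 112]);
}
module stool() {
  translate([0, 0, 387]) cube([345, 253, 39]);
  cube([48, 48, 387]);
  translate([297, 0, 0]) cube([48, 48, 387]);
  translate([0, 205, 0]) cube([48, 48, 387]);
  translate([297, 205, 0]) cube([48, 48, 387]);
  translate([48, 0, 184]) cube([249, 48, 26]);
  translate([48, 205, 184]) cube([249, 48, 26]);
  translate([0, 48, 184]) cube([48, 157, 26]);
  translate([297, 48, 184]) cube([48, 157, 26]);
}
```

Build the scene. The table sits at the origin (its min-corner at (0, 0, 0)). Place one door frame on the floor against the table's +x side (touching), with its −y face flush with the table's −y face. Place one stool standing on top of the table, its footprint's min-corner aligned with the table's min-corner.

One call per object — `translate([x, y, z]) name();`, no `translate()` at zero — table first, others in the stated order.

table();
translate([1444, 0, 0]) door_frame();
translate([0, 0, 729]) stool();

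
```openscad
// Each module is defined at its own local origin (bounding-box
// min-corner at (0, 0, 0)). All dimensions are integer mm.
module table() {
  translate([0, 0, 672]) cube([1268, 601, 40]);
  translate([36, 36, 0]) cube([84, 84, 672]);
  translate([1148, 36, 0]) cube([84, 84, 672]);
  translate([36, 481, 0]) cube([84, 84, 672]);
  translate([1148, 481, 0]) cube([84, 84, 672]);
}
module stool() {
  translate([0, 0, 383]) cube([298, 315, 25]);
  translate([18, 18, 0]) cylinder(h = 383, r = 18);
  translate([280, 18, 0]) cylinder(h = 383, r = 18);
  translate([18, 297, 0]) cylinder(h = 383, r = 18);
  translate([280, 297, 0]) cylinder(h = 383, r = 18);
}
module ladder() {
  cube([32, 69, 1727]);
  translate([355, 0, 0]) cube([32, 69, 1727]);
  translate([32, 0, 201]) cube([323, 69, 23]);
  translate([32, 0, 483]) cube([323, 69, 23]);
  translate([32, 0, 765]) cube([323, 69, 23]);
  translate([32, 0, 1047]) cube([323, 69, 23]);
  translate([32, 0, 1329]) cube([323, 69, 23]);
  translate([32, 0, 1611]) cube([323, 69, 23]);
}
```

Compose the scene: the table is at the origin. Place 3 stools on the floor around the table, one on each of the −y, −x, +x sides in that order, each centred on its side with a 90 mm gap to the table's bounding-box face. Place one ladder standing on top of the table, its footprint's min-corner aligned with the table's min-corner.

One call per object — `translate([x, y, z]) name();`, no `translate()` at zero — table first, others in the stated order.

table();
translate([485, -405, 0]) stool();
translate([-388, 143, 0]) stool();
translate([1358, 143, 0]) stool();
translate([0, 0, 712]) ladder();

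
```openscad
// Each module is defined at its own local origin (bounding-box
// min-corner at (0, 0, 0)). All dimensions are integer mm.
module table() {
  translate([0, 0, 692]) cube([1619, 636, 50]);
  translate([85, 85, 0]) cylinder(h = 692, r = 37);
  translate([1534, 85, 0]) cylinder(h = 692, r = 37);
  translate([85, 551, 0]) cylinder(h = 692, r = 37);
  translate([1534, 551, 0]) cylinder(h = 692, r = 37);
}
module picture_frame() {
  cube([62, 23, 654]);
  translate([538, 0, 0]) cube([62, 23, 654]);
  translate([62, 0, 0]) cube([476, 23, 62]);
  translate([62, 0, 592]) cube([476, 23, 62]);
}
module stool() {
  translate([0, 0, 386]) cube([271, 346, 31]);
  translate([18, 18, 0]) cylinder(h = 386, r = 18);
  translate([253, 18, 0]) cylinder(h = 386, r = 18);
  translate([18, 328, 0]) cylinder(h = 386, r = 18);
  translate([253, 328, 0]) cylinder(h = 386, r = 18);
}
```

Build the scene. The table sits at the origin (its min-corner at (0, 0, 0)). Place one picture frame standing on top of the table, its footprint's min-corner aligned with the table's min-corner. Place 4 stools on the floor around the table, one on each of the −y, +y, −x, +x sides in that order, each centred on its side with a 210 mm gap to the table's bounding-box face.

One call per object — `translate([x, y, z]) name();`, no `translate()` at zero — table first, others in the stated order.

table();
translate([0, 0, 742]) picture_frame();
translate([674, -556, 0]) stool();
translate([674, 846, 0]) stool();
translate([-481, 145, 0]) stool();
translate([1829, 145, 0]) stool();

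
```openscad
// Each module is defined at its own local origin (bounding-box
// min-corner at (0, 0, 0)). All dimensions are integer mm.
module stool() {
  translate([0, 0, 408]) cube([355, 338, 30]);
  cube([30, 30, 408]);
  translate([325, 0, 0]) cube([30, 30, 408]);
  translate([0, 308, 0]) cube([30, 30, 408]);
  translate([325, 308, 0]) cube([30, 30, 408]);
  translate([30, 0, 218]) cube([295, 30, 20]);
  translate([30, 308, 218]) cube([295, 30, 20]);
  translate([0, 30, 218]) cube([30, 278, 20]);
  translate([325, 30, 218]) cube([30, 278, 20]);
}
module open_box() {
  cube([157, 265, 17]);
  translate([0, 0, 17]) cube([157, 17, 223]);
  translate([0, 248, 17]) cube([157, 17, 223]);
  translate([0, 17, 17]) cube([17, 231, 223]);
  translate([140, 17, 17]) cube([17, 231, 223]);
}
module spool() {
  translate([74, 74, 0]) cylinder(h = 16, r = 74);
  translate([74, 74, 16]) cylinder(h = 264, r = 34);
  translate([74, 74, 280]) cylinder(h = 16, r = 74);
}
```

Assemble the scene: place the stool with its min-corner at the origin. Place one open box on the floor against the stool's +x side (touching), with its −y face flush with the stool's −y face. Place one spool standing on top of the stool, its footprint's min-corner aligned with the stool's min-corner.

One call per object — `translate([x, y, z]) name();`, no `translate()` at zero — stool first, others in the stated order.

stool();
translate([355, 0, 0]) open_box();
translate([0, 0, 438]) spool();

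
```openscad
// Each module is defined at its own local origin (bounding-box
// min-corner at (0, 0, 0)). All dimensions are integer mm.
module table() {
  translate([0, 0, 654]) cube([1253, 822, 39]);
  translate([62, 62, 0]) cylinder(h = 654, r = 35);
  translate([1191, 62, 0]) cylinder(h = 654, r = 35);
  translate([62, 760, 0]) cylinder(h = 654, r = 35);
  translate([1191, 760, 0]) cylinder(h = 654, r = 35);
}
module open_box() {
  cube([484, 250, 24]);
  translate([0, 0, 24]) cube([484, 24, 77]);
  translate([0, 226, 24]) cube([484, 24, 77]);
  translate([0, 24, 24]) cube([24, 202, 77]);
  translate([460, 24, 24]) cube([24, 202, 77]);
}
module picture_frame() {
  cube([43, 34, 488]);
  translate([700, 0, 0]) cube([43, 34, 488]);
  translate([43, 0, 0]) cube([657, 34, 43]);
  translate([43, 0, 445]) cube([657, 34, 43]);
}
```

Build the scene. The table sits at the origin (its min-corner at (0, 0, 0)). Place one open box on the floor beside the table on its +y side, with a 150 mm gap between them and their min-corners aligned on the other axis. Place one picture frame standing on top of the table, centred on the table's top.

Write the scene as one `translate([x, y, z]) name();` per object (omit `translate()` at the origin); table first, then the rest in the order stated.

table();
translate([0, 972, 0]) open_box();
translate([255, 394, 693]) picture_frame();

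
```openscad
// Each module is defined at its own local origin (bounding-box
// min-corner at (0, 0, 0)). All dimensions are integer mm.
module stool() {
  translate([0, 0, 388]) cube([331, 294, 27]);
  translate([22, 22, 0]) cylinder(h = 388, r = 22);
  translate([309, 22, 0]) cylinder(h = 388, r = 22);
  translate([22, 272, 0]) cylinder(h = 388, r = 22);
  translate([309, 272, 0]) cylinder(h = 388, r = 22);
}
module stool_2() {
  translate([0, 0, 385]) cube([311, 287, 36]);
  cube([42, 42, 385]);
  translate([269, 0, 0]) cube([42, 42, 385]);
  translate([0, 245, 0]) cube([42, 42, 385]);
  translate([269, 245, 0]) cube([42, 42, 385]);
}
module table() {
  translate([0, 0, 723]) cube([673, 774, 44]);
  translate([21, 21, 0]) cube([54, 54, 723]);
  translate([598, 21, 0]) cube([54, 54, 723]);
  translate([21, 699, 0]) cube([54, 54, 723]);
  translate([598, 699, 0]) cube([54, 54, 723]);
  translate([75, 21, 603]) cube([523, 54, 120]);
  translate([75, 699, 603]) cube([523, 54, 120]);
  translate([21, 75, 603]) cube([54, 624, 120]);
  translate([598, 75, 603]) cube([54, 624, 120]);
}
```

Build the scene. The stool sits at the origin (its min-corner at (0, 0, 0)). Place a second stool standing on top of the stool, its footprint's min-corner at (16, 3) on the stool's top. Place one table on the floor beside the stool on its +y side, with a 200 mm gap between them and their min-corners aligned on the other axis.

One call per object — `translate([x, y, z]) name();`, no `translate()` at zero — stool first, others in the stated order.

stool();
translate([16, 3, 415]) stool_2();
translate([0, 494, 0]) table();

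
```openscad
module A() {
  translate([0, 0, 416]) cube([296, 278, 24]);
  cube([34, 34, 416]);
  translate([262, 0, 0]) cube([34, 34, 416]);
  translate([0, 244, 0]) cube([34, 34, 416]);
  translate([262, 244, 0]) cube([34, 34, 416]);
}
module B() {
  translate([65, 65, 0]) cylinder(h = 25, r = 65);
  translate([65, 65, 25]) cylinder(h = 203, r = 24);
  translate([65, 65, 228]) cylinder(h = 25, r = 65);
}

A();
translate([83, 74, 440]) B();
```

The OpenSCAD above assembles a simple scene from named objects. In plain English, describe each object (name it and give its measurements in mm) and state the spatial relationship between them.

A is a four-legged stool. The seat is 296×278 mm, 24 mm thick, top at z = 440 mm. It stands on four square legs, each 34×34 mm in cross-section, from z = 0 to the seat underside, each flush with a corner of the seat.

B is a spool: two coaxial disc flanges of radius 65 mm and thickness 25 mm, joined by a core cylinder of radius 24 mm and height 203 mm. The lower flange rests on z = 0 and the three cylinders share a vertical axis.

The spool is on top of the stool, centred.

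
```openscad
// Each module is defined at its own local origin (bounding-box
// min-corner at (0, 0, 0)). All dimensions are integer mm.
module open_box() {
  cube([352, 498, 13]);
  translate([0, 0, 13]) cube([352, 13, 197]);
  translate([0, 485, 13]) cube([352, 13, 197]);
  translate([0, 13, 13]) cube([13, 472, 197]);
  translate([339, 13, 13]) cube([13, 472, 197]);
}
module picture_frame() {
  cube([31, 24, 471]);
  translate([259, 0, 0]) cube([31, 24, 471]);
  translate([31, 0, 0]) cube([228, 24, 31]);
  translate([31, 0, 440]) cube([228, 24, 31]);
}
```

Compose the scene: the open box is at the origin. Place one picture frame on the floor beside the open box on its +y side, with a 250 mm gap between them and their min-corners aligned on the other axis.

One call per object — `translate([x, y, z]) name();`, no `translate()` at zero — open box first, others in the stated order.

open_box();
translate([0, 748, 0]) picture_frame();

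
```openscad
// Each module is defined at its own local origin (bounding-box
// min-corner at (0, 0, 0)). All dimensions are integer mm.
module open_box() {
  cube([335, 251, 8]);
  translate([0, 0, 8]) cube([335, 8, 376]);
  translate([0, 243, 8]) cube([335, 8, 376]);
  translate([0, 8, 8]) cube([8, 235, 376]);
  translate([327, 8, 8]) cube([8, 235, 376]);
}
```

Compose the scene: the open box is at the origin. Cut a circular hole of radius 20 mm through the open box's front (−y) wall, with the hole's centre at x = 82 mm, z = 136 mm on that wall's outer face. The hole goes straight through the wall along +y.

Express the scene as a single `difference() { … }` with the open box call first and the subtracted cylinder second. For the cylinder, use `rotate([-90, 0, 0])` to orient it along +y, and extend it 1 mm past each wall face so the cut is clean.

difference() {
  open_box();
  translate([82, -1, 136]) rotate([-90, 0, 0]) cylinder(h = 10, r = 20);
}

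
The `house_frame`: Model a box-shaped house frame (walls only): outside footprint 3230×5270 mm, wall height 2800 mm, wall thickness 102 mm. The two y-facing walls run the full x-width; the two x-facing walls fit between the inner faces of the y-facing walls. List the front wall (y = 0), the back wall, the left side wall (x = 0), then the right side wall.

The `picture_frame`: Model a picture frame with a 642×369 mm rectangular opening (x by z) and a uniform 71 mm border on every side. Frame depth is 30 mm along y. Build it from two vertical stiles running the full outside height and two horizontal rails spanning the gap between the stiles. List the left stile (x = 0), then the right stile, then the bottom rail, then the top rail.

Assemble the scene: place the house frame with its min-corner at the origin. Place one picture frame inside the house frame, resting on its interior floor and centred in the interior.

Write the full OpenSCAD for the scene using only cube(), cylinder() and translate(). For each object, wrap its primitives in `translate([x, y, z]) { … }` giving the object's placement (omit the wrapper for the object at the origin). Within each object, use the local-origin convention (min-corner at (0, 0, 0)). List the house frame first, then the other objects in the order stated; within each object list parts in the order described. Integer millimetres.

cube([3230, 102, 2800]);
translate([0, 5168, 0]) cube([3230, 102, 2800]);
translate([0, 102, 0]) cube([102, 5066, 2800]);
translate([3128, 102, 0]) cube([102, 5066, 2800]);
translate([1223, 2620, 0]) {
  cube([71, 30, 511]);
  translate([713, 0, 0]) cube([71, 30, 511]);
  translate([71, 0, 0]) cube([642, 30, 71]);
  translate([71, 0, 440]) cube([642, 30, 71]);
}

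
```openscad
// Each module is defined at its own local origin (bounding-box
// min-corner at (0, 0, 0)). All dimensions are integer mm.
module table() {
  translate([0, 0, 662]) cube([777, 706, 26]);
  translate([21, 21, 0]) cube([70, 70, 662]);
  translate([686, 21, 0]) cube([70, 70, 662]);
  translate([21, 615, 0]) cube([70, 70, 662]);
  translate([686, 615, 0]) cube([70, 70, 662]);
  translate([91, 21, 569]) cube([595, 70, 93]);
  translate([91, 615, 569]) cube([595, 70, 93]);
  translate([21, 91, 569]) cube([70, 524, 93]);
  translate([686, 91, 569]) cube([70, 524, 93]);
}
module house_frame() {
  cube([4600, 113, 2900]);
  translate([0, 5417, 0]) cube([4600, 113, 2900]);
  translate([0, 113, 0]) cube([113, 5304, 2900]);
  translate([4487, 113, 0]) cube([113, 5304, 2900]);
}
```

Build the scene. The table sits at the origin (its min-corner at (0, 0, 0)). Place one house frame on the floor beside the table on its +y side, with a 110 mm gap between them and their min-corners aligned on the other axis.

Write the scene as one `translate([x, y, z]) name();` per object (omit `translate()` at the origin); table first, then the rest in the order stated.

table();
translate([0, 816, 0]) house_frame();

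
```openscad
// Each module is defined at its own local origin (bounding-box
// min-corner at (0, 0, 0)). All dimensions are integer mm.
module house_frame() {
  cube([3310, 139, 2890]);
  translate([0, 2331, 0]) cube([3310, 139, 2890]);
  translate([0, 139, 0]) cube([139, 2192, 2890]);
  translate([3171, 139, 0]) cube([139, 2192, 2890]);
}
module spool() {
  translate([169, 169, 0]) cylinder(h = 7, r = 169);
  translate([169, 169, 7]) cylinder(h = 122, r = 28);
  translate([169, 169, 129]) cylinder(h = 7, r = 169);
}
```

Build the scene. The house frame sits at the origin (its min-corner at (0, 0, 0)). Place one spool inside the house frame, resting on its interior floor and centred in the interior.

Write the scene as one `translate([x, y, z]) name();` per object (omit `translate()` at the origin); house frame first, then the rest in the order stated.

house_frame();
translate([1486, 1066, 0]) spool();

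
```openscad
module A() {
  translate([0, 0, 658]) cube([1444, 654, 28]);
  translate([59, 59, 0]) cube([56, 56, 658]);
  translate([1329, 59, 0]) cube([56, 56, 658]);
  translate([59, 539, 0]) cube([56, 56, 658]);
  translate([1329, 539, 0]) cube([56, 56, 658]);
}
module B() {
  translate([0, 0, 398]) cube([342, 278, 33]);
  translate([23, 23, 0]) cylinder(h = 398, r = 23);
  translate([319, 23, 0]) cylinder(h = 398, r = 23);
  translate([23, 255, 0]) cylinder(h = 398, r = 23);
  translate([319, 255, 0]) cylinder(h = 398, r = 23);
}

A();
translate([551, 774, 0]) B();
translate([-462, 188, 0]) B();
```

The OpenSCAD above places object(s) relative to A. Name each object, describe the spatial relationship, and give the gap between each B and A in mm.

A is a table. B is a stool. Two stools sit around the table at the +y, −x sides. The gap between each stool and the table is 120 mm.

Each stool's nearest face is 120 mm from the table's bounding box.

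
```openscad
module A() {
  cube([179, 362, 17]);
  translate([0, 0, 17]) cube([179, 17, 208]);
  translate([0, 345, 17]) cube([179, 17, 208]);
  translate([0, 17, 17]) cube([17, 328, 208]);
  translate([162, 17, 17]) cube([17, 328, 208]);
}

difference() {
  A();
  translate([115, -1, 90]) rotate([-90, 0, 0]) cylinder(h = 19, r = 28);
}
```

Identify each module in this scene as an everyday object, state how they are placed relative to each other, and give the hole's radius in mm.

A is an open box. The open box has a circular hole through its front wall. The hole's radius is 28 mm.

The subtracted cylinder has r = 28 mm.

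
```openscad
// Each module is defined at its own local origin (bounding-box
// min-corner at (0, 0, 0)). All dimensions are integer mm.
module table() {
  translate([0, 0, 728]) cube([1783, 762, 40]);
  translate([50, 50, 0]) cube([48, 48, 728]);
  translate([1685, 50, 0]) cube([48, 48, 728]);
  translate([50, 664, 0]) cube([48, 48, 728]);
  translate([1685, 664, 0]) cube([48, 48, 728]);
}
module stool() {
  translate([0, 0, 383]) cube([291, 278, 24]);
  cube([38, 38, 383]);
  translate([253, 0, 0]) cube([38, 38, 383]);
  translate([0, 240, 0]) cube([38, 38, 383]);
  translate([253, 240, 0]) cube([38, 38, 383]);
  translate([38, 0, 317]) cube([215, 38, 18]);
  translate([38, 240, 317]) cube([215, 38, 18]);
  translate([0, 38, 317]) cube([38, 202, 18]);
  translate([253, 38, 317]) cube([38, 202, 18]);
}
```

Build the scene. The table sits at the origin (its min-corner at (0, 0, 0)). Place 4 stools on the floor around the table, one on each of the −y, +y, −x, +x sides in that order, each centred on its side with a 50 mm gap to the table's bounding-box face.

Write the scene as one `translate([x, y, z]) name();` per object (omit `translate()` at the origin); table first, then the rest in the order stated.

table();
translate([746, -328, 0]) stool();
translate([746, 812, 0]) stool();
translate([-341, 242, 0]) stool();
translate([1833, 242, 0]) stool();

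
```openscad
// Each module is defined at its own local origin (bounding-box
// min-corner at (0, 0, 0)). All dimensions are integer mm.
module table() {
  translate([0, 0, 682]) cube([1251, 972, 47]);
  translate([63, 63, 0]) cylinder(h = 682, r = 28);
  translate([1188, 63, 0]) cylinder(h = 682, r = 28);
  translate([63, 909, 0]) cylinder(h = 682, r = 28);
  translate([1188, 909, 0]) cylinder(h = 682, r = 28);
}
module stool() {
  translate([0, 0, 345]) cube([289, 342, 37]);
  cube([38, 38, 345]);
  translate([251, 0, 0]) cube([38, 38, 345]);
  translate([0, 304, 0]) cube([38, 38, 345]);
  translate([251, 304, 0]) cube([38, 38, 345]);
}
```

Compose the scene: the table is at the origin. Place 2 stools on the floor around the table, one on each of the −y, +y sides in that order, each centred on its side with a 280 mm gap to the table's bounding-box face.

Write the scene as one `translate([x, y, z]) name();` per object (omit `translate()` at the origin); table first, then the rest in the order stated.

table();
translate([481, -622, 0]) stool();
translate([481, 1252, 0]) stool();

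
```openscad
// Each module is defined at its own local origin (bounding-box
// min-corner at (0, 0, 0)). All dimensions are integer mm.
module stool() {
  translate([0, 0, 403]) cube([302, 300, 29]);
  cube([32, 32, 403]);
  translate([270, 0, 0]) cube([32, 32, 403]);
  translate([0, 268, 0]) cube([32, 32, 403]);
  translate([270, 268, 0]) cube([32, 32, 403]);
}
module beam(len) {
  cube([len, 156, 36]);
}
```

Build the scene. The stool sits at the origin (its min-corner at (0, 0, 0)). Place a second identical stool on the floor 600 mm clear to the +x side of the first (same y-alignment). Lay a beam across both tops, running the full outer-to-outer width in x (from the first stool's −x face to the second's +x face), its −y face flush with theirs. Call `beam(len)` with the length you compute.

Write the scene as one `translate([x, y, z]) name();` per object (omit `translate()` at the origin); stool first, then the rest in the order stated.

stool();
translate([902, 0, 0]) stool();
translate([0, 0, 432]) beam(1204);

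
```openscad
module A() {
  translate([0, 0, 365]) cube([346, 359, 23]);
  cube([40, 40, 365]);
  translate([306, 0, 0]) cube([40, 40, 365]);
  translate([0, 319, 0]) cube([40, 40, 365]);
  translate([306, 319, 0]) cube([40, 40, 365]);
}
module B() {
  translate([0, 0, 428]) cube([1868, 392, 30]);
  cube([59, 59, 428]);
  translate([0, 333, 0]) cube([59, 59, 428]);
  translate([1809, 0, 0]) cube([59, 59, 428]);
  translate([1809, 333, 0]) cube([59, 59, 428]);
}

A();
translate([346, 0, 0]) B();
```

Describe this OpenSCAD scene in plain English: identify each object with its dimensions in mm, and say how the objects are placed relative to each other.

A is a four-legged stool. The seat is a 346×359×23 mm slab whose top surface is at z = 388 mm; four square legs, each 40×40 mm in cross-section, run from the floor (z = 0) to the underside of the seat, each flush with a corner of the seat.

B is a long wooden bench with a 1868 mm (x) × 392 mm (y) seat, 30 mm thick, its top surface 458 mm above the floor. Four 59 mm square legs at the seat corners, flush with the edges, run from z = 0 to the seat underside.

The bench is against the stool's +x side, with their −y faces flush.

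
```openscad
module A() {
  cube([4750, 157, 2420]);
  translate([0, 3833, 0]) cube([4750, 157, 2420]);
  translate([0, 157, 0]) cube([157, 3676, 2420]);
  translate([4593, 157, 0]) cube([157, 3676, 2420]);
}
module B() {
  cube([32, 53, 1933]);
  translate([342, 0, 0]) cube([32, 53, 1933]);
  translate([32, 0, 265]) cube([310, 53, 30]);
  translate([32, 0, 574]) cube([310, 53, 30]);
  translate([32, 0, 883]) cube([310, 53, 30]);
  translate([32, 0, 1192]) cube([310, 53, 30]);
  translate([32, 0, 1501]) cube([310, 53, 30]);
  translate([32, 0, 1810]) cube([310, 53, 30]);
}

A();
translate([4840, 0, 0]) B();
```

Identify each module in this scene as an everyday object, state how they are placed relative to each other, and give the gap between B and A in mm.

The ladder's nearest face is 90 mm from the house frame's +x face.

A is a house frame. B is a ladder. The ladder is on the floor beside the house frame on its +x side. The gap between the ladder and the house frame is 90 mm.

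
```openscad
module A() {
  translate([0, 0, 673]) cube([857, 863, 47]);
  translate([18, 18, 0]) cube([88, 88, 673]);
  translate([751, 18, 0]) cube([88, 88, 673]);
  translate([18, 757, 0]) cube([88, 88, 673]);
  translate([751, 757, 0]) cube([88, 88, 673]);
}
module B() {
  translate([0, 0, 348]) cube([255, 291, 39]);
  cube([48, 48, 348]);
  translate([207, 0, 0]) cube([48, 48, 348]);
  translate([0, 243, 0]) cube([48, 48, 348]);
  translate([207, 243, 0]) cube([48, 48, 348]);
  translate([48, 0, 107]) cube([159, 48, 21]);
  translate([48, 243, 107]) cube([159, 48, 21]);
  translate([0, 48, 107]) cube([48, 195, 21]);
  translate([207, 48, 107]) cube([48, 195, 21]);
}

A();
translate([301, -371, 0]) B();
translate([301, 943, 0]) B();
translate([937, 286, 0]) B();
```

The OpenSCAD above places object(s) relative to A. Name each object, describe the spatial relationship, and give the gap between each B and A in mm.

Each stool's nearest face is 80 mm from the table's bounding box.

A is a table. B is a stool. Three stools sit around the table at the −y, +y, +x sides. The gap between each stool and the table is 80 mm.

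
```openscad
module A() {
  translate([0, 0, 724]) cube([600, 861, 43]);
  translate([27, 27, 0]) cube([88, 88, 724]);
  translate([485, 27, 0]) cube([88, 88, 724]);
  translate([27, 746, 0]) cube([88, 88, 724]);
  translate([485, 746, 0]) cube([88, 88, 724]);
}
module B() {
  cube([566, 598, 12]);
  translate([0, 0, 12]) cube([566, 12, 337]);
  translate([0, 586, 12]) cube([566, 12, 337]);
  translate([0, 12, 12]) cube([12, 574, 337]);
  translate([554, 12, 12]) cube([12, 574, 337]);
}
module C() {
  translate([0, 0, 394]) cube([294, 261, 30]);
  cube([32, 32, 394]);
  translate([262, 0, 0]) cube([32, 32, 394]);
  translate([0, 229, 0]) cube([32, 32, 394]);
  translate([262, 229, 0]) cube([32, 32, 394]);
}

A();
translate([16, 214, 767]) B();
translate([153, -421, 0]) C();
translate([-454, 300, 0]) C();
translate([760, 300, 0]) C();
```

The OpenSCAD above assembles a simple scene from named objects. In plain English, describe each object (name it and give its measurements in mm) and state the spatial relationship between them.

A is a table: top 600 mm (x) × 861 mm (y), 43 mm thick, upper face at z = 767 mm, on four 88×88 mm square legs, each inset 27 mm from the nearest pair of top edges, running from z = 0 to the bottom of the top.

B is an open storage box with external size 566×598×349 mm and wall thickness 12 mm (the base is also 12 mm thick). The base covers the whole footprint; the four walls stand on the base, with the y-facing walls full-width and the x-facing walls fitting between their inner faces.

C is a simple wooden stool: a rectangular seat 294 mm (x) by 261 mm (y), 30 mm thick, top face at z = 424 mm, on four square legs, each 32×32 mm in cross-section. The legs rest on z = 0, each flush with a corner of the seat.

The open box is on top of the table. Three stools sit around the table at the −y, −x, +x sides.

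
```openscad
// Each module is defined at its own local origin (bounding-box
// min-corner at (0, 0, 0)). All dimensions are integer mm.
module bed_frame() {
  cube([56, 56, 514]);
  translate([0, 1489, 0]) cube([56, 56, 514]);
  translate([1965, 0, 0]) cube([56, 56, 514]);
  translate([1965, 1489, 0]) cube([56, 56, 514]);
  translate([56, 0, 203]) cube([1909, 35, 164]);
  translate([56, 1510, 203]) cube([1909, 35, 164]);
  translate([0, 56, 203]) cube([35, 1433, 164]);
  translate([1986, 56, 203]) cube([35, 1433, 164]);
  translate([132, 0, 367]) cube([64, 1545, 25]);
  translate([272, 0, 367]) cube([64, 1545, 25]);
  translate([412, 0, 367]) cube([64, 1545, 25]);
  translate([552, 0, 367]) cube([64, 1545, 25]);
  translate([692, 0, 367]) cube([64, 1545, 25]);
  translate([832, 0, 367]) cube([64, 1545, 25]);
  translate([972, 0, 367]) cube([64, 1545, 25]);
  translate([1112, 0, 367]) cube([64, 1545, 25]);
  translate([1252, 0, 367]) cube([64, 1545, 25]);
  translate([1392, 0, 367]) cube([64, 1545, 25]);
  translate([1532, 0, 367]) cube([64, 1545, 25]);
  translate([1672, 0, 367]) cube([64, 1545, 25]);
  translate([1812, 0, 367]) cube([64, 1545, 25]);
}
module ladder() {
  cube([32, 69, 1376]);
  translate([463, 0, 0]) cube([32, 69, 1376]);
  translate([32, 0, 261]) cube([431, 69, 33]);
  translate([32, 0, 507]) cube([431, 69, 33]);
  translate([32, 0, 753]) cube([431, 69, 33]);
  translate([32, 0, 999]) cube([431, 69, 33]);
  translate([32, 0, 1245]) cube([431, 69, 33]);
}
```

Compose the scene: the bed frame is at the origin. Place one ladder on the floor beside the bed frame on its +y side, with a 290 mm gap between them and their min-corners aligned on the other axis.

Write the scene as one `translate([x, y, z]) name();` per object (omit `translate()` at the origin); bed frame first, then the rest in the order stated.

bed_frame();
translate([0, 1835, 0]) ladder();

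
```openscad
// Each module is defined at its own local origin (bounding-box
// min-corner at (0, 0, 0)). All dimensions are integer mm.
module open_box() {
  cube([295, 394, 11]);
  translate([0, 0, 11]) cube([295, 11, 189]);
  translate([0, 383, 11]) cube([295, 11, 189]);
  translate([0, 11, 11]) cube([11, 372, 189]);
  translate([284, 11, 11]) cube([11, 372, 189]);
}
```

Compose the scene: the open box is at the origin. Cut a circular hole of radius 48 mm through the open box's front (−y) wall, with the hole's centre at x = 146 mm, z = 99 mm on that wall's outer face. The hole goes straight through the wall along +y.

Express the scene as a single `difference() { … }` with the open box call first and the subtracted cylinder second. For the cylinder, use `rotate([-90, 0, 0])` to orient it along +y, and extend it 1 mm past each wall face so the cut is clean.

difference() {
  open_box();
  translate([146, -1, 99]) rotate([-90, 0, 0]) cylinder(h = 13, r = 48);
}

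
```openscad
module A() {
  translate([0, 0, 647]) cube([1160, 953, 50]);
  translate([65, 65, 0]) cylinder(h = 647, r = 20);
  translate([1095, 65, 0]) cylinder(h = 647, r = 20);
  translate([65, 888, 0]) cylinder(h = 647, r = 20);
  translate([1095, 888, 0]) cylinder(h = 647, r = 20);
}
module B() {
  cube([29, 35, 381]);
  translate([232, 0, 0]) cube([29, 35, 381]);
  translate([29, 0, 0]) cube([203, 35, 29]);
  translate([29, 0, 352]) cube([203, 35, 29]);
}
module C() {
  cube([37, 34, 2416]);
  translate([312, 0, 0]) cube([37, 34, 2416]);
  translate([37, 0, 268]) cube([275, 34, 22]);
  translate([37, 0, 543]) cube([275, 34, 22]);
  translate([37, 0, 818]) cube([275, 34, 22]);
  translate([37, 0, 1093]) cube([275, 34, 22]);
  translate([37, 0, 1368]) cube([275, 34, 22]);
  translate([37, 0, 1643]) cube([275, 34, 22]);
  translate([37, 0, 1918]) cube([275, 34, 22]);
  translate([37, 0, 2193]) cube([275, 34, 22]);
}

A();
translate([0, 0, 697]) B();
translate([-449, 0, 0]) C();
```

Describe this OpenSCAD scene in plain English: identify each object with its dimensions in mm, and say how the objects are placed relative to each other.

A is a rectangular dining table. The top is 1160×953×50 mm with its upper surface at z = 697 mm. It stands on four round legs of 40 mm diameter, each leg's bounding box inset 45 mm from the nearest pair of top edges, running from the floor to the underside of the top.

B is a rectangular picture frame lying in the x–z plane (depth along y). The opening is 203 mm wide (x) by 323 mm tall (z), surrounded by a border 29 mm wide on all four sides. The frame is 35 mm deep and is made of two full-height vertical stiles with two horizontal rails fitted between them.

C is a straight ladder. Two 37×34 mm vertical rails, 2416 mm tall, stand 349 mm apart (outside-to-outside) with their front faces coplanar on the −y side. 8 rungs, each 34 mm deep and 22 mm tall, span between the inner faces of the rails, front faces flush with the rails. The lowest rung's underside is at z = 268 mm and rungs are spaced 275 mm apart (underside to underside).

The picture frame is on top of the table. The ladder is on the floor beside the table on its −x side.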